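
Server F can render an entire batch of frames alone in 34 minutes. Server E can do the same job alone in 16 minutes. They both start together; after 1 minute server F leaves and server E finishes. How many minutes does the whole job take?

In the first 1 minute the combined rate is 25/272, so 25/272 of the job is done, leaving 247/272.
After server F leaves the rate is 1/16 per minute; the remaining 247/272 takes 247/17 minutes.
Total = 1 + 247/17 = 264/17 minutes.

264/17 minutes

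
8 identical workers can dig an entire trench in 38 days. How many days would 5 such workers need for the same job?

Total work is 8·38 = 304 worker-days.
With 5 workers: 304/5 days.

304/5 days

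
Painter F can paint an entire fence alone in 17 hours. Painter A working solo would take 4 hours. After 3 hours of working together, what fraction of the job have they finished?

Combined rate: 1/17 + 1/4 = (4 + 17)/68 = 21/68 per hour.
In 3 hours they complete 3·21/68 = 63/68 of the job.

63/68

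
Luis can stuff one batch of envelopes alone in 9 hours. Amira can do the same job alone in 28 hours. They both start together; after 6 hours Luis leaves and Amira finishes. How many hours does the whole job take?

In the first 6 hours the combined rate is 37/252, so 37/42 of the job is done, leaving 5/42.
After Luis leaves the rate is 1/28 per hour; the remaining 5/42 takes 10/3 hours.
Total = 6 + 10/3 = 28/3 hours.

28/3 hours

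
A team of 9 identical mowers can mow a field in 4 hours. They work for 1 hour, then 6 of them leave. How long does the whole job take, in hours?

One mower does 1/36 of the job per hour.
After 1 hour with 9 mowers, 1/4 is done (3/4 left).
With 3 mowers the rate is 3/36 = 1/12, so the rest takes 3/4 ÷ 1/12 = 9 hours.
Total = 1 + 9 = 10 hours.

10 hours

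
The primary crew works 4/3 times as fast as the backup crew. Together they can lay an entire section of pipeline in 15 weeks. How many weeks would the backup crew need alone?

Let the backup crew's rate be r; then the primary crew's rate is (4/3)r, so together (4/3 + 1)r = (7/3)r = 1/15.
Thus r = 1/35 per week.
The backup crew alone: 35 weeks; the primary crew alone: 105/4 weeks.

35 weeks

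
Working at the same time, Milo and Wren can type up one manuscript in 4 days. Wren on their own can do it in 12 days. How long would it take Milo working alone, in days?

Combined rate is 1/4 per day.
Known contribution: 1/12 per day.
So Milo's rate is 1/4 − 1/12 = 1/6, meaning 6 days alone.

6 days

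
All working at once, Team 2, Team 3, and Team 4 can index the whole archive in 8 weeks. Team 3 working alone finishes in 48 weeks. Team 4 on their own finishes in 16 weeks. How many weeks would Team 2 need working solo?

Combined rate is 1/8 per week.
Known contribution: 1/48 + 1/16 = (1 + 3)/48 = 4/48 = 1/12 per week.
So Team 2's rate is 1/8 − 1/12 = 1/24, meaning 24 weeks alone.

24 weeks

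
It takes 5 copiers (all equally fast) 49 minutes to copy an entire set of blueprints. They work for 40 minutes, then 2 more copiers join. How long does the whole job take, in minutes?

325/7 minutes

One copier does 1/245 of the job per minute.
After 40 minutes with 5 copiers, 40/49 is done (9/49 left).
With 7 copiers the rate is 7/245 = 1/35, so the rest takes 9/49 ÷ 1/35 = 45/7 minutes.
Total = 40 + 45/7 = 325/7 minutes.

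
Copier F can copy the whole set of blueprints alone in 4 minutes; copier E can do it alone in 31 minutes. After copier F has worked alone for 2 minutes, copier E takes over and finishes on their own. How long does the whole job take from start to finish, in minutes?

In 2 minutes copier F does 2/4 = 1/2 of the job, leaving 1/2.
Copier E works at 1/31 per minute, so finishing takes 1/2 ÷ 1/31 = 31/2 minutes.
Total time = 2 + 31/2 = 35/2 minutes.

35/2 minutes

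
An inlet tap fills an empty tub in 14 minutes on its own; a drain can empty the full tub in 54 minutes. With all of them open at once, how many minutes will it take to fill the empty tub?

Net rate = 1/14 − 1/54 = (27 − 7)/378 = 20/378 = 10/189 per minute.
Filling time = 1 ÷ (10/189) = 189/10 minutes.

189/10 minutes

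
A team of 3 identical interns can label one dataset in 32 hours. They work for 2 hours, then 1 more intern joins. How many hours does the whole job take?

One intern does 1/96 of the job per hour.
After 2 hours with 3 interns, 1/16 is done (15/16 left).
With 4 interns the rate is 4/96 = 1/24, so the rest takes 15/16 ÷ 1/24 = 45/2 hours.
Total = 2 + 45/2 = 49/2 hours.

49/2 hours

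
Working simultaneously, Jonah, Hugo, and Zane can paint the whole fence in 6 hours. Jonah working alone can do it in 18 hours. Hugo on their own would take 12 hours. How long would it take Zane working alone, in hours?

36 hours

Combined rate is 1/6 per hour.
Known contribution: 1/18 + 1/12 = (2 + 3)/36 = 5/36 per hour.
So Zane's rate is 1/6 − 5/36 = 1/36, meaning 36 hours alone.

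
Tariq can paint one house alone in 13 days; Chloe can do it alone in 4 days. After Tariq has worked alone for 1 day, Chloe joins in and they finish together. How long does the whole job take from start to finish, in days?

65/17 days

In 1 day Tariq does 1/13 of the job, leaving 12/13.
Tariq and Chloe together work at 17/52 per day, so finishing takes 12/13 ÷ 17/52 = 48/17 days.
Total time = 1 + 48/17 = 65/17 days.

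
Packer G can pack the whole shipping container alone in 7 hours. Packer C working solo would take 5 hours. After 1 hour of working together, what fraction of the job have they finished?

Combined rate: 1/7 + 1/5 = (5 + 7)/35 = 12/35 per hour.
In 1 hour they complete 1·12/35 = 12/35 of the job.

12/35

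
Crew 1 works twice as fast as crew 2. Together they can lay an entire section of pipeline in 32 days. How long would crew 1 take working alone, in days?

48 days

Let crew 2's rate be r; then crew 1's rate is 2r, so together (2 + 1)r = 3r = 1/32.
Thus r = 1/96 per day.
Crew 2 alone: 96 days; crew 1 alone: 48 days.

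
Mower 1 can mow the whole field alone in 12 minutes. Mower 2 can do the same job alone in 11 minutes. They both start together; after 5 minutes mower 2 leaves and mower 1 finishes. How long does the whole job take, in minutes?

72/11 minutes

In the first 5 minutes the combined rate is 23/132, so 115/132 of the job is done, leaving 17/132.
After mower 2 leaves the rate is 1/12 per minute; the remaining 17/132 takes 17/11 minutes.
Total = 5 + 17/11 = 72/11 minutes.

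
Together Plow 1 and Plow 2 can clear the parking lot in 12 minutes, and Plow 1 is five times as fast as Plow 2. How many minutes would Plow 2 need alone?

72 minutes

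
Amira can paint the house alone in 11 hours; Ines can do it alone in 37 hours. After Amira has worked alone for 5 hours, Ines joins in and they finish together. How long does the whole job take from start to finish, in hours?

77/8 hours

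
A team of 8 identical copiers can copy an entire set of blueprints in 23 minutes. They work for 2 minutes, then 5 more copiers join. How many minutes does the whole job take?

One copier does 1/184 of the job per minute.
After 2 minutes with 8 copiers, 2/23 is done (21/23 left).
With 13 copiers the rate is 13/184, so the rest takes 21/23 ÷ 13/184 = 168/13 minutes.
Total = 2 + 168/13 = 194/13 minutes.

194/13 minutes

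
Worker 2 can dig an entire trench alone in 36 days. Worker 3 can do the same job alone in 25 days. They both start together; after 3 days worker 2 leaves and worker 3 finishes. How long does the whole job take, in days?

275/12 days

In the first 3 days the combined rate is 61/900, so 61/300 of the job is done, leaving 239/300.
After worker 2 leaves the rate is 1/25 per day; the remaining 239/300 takes 239/12 days.
Total = 3 + 239/12 = 275/12 days.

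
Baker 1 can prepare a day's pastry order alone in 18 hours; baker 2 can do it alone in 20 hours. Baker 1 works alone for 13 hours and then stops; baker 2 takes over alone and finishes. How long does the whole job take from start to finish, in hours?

167/9 hours

In 13 hours baker 1 does 13/18 of the job, leaving 5/18.
Baker 2 works at 1/20 per hour, so finishing takes 5/18 ÷ 1/20 = 50/9 hours.
Total time = 13 + 50/9 = 167/9 hours.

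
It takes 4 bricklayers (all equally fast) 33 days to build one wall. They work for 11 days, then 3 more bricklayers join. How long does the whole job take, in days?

165/7 days

One bricklayer does 1/132 of the job per day.
After 11 days with 4 bricklayers, 1/3 is done (2/3 left).
With 7 bricklayers the rate is 7/132, so the rest takes 2/3 ÷ 7/132 = 88/7 days.
Total = 11 + 88/7 = 165/7 days.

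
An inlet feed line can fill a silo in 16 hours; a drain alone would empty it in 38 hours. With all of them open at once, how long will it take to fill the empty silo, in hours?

Net rate = 1/16 − 1/38 = (19 − 8)/304 = 11/304 per hour.
Filling time = 1 ÷ (11/304) = 304/11 hours.

304/11 hours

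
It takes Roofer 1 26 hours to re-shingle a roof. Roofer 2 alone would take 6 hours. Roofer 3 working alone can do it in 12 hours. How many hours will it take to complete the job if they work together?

52/15 hours

Combined rate: 1/26 + 1/6 + 1/12 = (6 + 26 + 13)/156 = 45/156 = 15/52 per hour.
Time = 1 ÷ (15/52) = 52/15 hours.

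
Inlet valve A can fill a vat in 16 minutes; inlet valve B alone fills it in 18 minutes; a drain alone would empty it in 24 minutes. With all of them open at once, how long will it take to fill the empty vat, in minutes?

144/11 minutes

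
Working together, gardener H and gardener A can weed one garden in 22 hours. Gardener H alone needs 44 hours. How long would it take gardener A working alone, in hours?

44 hours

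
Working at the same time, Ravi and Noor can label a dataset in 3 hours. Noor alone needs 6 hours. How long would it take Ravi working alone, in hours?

Combined rate is 1/3 per hour.
Known contribution: 1/6 per hour.
So Ravi's rate is 1/3 − 1/6 = 1/6, meaning 6 hours alone.

6 hours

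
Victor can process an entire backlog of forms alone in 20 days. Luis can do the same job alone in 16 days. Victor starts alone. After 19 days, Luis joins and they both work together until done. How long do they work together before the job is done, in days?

In the first 19 days Victor alone does 19/20 of the job, leaving 1/20.
Once everyone is working, combined rate: 1/20 + 1/16 = (4 + 5)/80 = 9/80 per day.
Remaining 1/20 at 9/80 per day takes 4/9 days.

4/9 days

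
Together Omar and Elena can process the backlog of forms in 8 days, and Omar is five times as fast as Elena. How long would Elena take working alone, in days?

48 days

Let Elena's rate be r; then Omar's rate is 5r, so together (5 + 1)r = 6r = 1/8.
Thus r = 1/48 per day.
Elena alone: 48 days; Omar alone: 48/5 days.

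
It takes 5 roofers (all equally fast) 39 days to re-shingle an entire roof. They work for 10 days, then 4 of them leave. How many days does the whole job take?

155 days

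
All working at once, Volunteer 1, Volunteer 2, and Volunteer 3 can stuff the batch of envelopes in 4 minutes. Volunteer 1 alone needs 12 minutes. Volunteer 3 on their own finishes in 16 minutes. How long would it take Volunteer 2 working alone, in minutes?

48/5 minutes

Combined rate is 1/4 per minute.
Known contribution: 1/12 + 1/16 = (4 + 3)/48 = 7/48 per minute.
So Volunteer 2's rate is 1/4 − 7/48 = 5/48, meaning 48/5 minutes alone.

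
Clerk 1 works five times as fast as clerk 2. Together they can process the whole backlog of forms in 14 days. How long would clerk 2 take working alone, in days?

84 days

Let clerk 2's rate be r; then clerk 1's rate is 5r, so together (5 + 1)r = 6r = 1/14.
Thus r = 1/84 per day.
Clerk 2 alone: 84 days; clerk 1 alone: 84/5 days.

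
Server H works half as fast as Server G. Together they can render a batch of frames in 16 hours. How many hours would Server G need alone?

Let Server G's rate be r; then Server H's rate is (1/2)r, so together (1/2 + 1)r = (3/2)r = 1/16.
Thus r = 1/24 per hour.
Server G alone: 24 hours; Server H alone: 48 hours.

24 hours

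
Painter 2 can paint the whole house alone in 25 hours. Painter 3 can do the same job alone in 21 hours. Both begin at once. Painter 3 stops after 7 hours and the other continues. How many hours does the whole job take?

50/3 hours

In the first 7 hours the combined rate is 46/525, so 46/75 of the job is done, leaving 29/75.
After Painter 3 leaves the rate is 1/25 per hour; the remaining 29/75 takes 29/3 hours.
Total = 7 + 29/3 = 50/3 hours.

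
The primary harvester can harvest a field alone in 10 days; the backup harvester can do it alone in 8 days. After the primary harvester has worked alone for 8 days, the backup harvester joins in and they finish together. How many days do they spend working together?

8/9 days

In 8 days the primary harvester does 8/10 = 4/5 of the job, leaving 1/5.
The primary harvester and the backup harvester together work at 9/40 per day, so finishing takes 1/5 ÷ 9/40 = 8/9 days.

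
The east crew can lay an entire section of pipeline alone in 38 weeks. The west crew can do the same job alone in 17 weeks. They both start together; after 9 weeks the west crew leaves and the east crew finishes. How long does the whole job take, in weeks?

304/17 weeks

In the first 9 weeks the combined rate is 55/646, so 495/646 of the job is done, leaving 151/646.
After the west crew leaves the rate is 1/38 per week; the remaining 151/646 takes 151/17 weeks.
Total = 9 + 151/17 = 304/17 weeks.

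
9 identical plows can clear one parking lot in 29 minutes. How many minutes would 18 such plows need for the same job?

29/2 minutes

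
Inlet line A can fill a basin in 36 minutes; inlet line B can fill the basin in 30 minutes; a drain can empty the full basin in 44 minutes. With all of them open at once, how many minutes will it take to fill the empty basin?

Net rate = 1/36 + 1/30 − 1/44 = (55 + 66 − 45)/1980 = 76/1980 = 19/495 per minute.
Filling time = 1 ÷ (19/495) = 495/19 minutes.

495/19 minutes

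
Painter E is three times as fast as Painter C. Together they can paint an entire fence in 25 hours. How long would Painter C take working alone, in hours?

100 hours

Let Painter C's rate be r; then Painter E's rate is 3r, so together (3 + 1)r = 4r = 1/25.
Thus r = 1/100 per hour.
Painter C alone: 100 hours; Painter E alone: 100/3 hours.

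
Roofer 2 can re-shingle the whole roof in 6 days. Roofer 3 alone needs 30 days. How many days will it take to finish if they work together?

5 days

With two workers the combined time is the product over the sum: 6·30/(6+30) = 180/36 = 5 days.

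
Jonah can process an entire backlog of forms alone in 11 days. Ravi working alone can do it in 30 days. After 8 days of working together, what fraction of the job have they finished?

164/165

Combined rate: 1/11 + 1/30 = (30 + 11)/330 = 41/330 per day.
In 8 days they complete 8·41/330 = 164/165 of the job.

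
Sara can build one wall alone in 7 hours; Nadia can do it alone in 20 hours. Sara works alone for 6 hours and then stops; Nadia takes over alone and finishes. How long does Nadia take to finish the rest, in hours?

20/7 hours

In 6 hours Sara does 6/7 of the job, leaving 1/7.
Nadia works at 1/20 per hour, so finishing takes 1/7 ÷ 1/20 = 20/7 hours.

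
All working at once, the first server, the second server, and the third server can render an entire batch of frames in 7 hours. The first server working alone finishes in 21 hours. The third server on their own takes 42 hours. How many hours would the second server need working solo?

14 hours

Combined rate is 1/7 per hour.
Known contribution: 1/21 + 1/42 = (2 + 1)/42 = 3/42 = 1/14 per hour.
So the second server's rate is 1/7 − 1/14 = 1/14, meaning 14 hours alone.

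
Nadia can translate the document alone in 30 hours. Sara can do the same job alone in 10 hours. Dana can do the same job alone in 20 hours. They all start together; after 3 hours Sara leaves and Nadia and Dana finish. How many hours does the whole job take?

In the first 3 hours the combined rate is 11/60, so 11/20 of the job is done, leaving 9/20.
After Sara leaves the rate is 1/12 per hour; the remaining 9/20 takes 27/5 hours.
Total = 3 + 27/5 = 42/5 hours.

42/5 hours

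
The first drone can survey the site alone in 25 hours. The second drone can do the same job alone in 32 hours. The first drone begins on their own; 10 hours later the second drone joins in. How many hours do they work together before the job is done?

160/19 hours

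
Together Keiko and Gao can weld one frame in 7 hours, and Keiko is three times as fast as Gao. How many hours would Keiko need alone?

Let Gao's rate be r; then Keiko's rate is 3r, so together (3 + 1)r = 4r = 1/7.
Thus r = 1/28 per hour.
Gao alone: 28 hours; Keiko alone: 28/3 hours.

28/3 hours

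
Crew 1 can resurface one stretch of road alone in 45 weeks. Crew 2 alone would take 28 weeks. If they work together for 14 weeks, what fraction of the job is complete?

73/90

Combined rate: 1/45 + 1/28 = (28 + 45)/1260 = 73/1260 per week.
In 14 weeks they complete 14·73/1260 = 73/90 of the job.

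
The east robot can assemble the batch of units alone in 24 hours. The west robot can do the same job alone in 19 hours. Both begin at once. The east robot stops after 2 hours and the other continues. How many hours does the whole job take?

In the first 2 hours the combined rate is 43/456, so 43/228 of the job is done, leaving 185/228.
After the east robot leaves the rate is 1/19 per hour; the remaining 185/228 takes 185/12 hours.
Total = 2 + 185/12 = 209/12 hours.

209/12 hours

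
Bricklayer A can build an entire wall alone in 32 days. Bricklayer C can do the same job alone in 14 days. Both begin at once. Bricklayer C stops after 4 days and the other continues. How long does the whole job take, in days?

160/7 days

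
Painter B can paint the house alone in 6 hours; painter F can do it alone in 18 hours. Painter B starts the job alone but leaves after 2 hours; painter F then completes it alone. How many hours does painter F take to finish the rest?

In 2 hours painter B does 2/6 = 1/3 of the job, leaving 2/3.
Painter F works at 1/18 per hour, so finishing takes 2/3 ÷ 1/18 = 12 hours.

12 hours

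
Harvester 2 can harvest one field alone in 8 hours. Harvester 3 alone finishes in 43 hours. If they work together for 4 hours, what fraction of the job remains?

35/86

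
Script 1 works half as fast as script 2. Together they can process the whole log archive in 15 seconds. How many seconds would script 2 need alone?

45/2 seconds

Let script 2's rate be r; then script 1's rate is (1/2)r, so together (1/2 + 1)r = (3/2)r = 1/15.
Thus r = 2/45 per second.
Script 2 alone: 45/2 seconds; script 1 alone: 45 seconds.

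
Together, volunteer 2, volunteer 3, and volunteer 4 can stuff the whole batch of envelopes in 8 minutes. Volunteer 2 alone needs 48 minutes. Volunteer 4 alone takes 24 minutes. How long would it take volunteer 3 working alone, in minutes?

16 minutes

Combined rate is 1/8 per minute.
Known contribution: 1/48 + 1/24 = (1 + 2)/48 = 3/48 = 1/16 per minute.
So volunteer 3's rate is 1/8 − 1/16 = 1/16, meaning 16 minutes alone.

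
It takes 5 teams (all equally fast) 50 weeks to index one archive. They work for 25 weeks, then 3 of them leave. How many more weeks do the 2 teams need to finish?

One team does 1/250 of the job per week.
After 25 weeks with 5 teams, 1/2 is done (1/2 left).
With 2 teams the rate is 2/250 = 1/125, so the rest takes 1/2 ÷ 1/125 = 125/2 weeks.

125/2 weeks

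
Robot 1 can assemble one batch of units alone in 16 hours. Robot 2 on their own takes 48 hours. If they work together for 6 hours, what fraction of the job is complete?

1/2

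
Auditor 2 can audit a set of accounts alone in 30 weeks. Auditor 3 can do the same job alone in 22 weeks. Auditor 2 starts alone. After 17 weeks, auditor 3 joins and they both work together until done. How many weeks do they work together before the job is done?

In the first 17 weeks auditor 2 alone does 17/30 of the job, leaving 13/30.
Once everyone is working, combined rate: 1/30 + 1/22 = (11 + 15)/330 = 26/330 = 13/165 per week.
Remaining 13/30 at 13/165 per week takes 11/2 weeks.

11/2 weeks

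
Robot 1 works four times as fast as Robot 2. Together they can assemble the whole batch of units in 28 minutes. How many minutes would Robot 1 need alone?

35 minutes

Let Robot 2's rate be r; then Robot 1's rate is 4r, so together (4 + 1)r = 5r = 1/28.
Thus r = 1/140 per minute.
Robot 2 alone: 140 minutes; Robot 1 alone: 35 minutes.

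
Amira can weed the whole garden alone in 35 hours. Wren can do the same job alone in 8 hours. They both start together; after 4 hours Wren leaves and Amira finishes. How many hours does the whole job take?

In the first 4 hours the combined rate is 43/280, so 43/70 of the job is done, leaving 27/70.
After Wren leaves the rate is 1/35 per hour; the remaining 27/70 takes 27/2 hours.
Total = 4 + 27/2 = 35/2 hours.

35/2 hours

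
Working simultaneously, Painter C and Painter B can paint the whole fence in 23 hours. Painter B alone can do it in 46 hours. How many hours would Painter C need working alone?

46 hours

Combined rate is 1/23 per hour.
Known contribution: 1/46 per hour.
So Painter C's rate is 1/23 − 1/46 = 1/46, meaning 46 hours alone.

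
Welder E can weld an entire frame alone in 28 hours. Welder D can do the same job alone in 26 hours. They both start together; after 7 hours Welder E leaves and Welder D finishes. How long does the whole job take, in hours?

In the first 7 hours the combined rate is 27/364, so 27/52 of the job is done, leaving 25/52.
After Welder E leaves the rate is 1/26 per hour; the remaining 25/52 takes 25/2 hours.
Total = 7 + 25/2 = 39/2 hours.

39/2 hours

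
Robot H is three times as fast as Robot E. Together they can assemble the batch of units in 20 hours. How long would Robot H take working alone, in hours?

Let Robot E's rate be r; then Robot H's rate is 3r, so together (3 + 1)r = 4r = 1/20.
Thus r = 1/80 per hour.
Robot E alone: 80 hours; Robot H alone: 80/3 hours.

80/3 hours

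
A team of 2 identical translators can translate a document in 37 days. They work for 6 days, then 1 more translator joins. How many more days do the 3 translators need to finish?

62/3 days

One translator does 1/74 of the job per day.
After 6 days with 2 translators, 6/37 is done (31/37 left).
With 3 translators the rate is 3/74, so the rest takes 31/37 ÷ 3/74 = 62/3 days.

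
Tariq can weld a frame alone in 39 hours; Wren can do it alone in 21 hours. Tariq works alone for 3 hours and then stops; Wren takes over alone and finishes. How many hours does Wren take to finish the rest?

252/13 hours

In 3 hours Tariq does 3/39 = 1/13 of the job, leaving 12/13.
Wren works at 1/21 per hour, so finishing takes 12/13 ÷ 1/21 = 252/13 hours.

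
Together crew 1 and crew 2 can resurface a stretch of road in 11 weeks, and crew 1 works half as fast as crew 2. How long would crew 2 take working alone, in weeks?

Let crew 2's rate be r; then crew 1's rate is (1/2)r, so together (1/2 + 1)r = (3/2)r = 1/11.
Thus r = 2/33 per week.
Crew 2 alone: 33/2 weeks; crew 1 alone: 33 weeks.

33/2 weeks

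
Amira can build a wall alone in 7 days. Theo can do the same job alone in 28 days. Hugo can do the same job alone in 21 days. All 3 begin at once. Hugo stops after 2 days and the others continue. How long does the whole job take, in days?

76/15 days

In the first 2 days the combined rate is 19/84, so 19/42 of the job is done, leaving 23/42.
After Hugo leaves the rate is 5/28 per day; the remaining 23/42 takes 46/15 days.
Total = 2 + 46/15 = 76/15 days.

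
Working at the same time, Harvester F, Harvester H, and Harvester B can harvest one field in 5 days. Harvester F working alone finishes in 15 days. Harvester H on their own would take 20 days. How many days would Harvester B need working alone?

12 days

Combined rate is 1/5 per day.
Known contribution: 1/15 + 1/20 = (4 + 3)/60 = 7/60 per day.
So Harvester B's rate is 1/5 − 7/60 = 1/12, meaning 12 days alone.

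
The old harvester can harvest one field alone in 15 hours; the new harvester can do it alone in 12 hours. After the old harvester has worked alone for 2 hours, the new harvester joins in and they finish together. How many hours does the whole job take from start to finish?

70/9 hours

In 2 hours the old harvester does 2/15 of the job, leaving 13/15.
The old harvester and the new harvester together work at 3/20 per hour, so finishing takes 13/15 ÷ 3/20 = 52/9 hours.
Total time = 2 + 52/9 = 70/9 hours.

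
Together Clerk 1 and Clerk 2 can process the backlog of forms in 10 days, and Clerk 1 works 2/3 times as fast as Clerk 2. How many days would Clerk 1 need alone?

Let Clerk 2's rate be r; then Clerk 1's rate is (2/3)r, so together (2/3 + 1)r = (5/3)r = 1/10.
Thus r = 3/50 per day.
Clerk 2 alone: 50/3 days; Clerk 1 alone: 25 days.

25 days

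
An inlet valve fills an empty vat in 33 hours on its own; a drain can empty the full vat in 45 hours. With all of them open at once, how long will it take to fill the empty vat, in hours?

495/4 hours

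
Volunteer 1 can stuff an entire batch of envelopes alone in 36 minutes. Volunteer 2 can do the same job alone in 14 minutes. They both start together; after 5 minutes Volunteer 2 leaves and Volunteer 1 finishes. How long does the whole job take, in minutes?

In the first 5 minutes the combined rate is 25/252, so 125/252 of the job is done, leaving 127/252.
After Volunteer 2 leaves the rate is 1/36 per minute; the remaining 127/252 takes 127/7 minutes.
Total = 5 + 127/7 = 162/7 minutes.

162/7 minutes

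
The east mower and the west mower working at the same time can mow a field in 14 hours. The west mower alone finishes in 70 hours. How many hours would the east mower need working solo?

Combined rate is 1/14 per hour.
Known contribution: 1/70 per hour.
So the east mower's rate is 1/14 − 1/70 = 2/35, meaning 35/2 hours alone.

35/2 hours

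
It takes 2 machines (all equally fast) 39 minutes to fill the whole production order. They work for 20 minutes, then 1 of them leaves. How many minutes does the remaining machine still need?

One machine does 1/78 of the job per minute.
After 20 minutes with 2 machines, 20/39 is done (19/39 left).
With 1 machine the rate is 1/78, so the rest takes 19/39 ÷ 1/78 = 38 minutes.

38 minutes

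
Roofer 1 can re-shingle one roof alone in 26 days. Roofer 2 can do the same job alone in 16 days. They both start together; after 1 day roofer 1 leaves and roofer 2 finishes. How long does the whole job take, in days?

In the first 1 day the combined rate is 21/208, so 21/208 of the job is done, leaving 187/208.
After roofer 1 leaves the rate is 1/16 per day; the remaining 187/208 takes 187/13 days.
Total = 1 + 187/13 = 200/13 days.

200/13 days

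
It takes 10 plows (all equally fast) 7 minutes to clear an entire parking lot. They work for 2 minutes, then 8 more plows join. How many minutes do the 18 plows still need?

One plow does 1/70 of the job per minute.
After 2 minutes with 10 plows, 2/7 is done (5/7 left).
With 18 plows the rate is 18/70 = 9/35, so the rest takes 5/7 ÷ 9/35 = 25/9 minutes.

25/9 minutes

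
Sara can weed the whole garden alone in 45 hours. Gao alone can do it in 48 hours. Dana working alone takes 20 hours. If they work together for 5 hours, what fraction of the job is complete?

67/144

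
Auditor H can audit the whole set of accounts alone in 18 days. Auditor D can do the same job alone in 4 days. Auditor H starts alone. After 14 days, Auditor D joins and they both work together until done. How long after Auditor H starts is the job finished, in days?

162/11 days

In the first 14 days Auditor H alone does 14/18 = 7/9 of the job, leaving 2/9.
Once everyone is working, combined rate: 1/18 + 1/4 = (2 + 9)/36 = 11/36 per day.
Remaining 2/9 at 11/36 per day takes 8/11 days.
Total from the start = 14 + 8/11 = 162/11 days.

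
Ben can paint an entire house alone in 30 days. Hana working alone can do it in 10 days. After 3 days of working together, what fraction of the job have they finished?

Combined rate: 1/30 + 1/10 = (1 + 3)/30 = 4/30 = 2/15 per day.
In 3 days they complete 3·2/15 = 2/5 of the job.

2/5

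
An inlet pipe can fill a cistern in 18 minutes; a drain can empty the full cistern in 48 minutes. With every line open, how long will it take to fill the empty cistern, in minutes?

Net rate = 1/18 − 1/48 = (8 − 3)/144 = 5/144 per minute.
Filling time = 1 ÷ (5/144) = 144/5 minutes.

144/5 minutes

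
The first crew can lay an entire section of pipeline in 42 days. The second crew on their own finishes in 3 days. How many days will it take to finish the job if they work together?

14/5 days

Combined rate: 1/42 + 1/3 = (1 + 14)/42 = 15/42 = 5/14 per day.
Time = 1 ÷ (5/14) = 14/5 days.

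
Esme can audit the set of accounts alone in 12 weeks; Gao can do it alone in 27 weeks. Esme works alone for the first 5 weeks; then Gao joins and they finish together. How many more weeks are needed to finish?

63/13 weeks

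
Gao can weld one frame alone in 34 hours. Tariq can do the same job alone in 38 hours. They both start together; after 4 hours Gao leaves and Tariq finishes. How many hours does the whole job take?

In the first 4 hours the combined rate is 18/323, so 72/323 of the job is done, leaving 251/323.
After Gao leaves the rate is 1/38 per hour; the remaining 251/323 takes 502/17 hours.
Total = 4 + 502/17 = 570/17 hours.

570/17 hours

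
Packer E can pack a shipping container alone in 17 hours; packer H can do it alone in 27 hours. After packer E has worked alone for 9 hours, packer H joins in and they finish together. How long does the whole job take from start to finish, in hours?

153/11 hours

In 9 hours packer E does 9/17 of the job, leaving 8/17.
Packer E and packer H together work at 44/459 per hour, so finishing takes 8/17 ÷ 44/459 = 54/11 hours.
Total time = 9 + 54/11 = 153/11 hours.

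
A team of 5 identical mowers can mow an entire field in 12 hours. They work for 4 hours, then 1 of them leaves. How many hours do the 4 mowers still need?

One mower does 1/60 of the job per hour.
After 4 hours with 5 mowers, 1/3 is done (2/3 left).
With 4 mowers the rate is 4/60 = 1/15, so the rest takes 2/3 ÷ 1/15 = 10 hours.

10 hours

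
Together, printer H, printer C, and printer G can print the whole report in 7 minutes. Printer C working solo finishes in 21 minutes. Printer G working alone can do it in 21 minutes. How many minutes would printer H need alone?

Combined rate is 1/7 per minute.
Known contribution: 1/21 + 1/21 = (1 + 1)/21 = 2/21 per minute.
So printer H's rate is 1/7 − 2/21 = 1/21, meaning 21 minutes alone.

21 minutes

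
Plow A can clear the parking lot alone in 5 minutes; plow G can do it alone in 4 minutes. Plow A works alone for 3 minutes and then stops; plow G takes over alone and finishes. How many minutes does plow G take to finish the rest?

In 3 minutes plow A does 3/5 of the job, leaving 2/5.
Plow G works at 1/4 per minute, so finishing takes 2/5 ÷ 1/4 = 8/5 minutes.

8/5 minutes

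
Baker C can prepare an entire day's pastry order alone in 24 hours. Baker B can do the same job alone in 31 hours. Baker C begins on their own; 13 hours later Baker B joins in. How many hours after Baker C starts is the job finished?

In the first 13 hours Baker C alone does 13/24 of the job, leaving 11/24.
Once everyone is working, combined rate: 1/24 + 1/31 = (31 + 24)/744 = 55/744 per hour.
Remaining 11/24 at 55/744 per hour takes 31/5 hours.
Total from the start = 13 + 31/5 = 96/5 hours.

96/5 hours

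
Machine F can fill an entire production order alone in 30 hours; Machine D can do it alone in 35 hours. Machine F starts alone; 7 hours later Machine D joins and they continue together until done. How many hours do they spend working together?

161/13 hours

In 7 hours Machine F does 7/30 of the job, leaving 23/30.
Machine F and Machine D together work at 13/210 per hour, so finishing takes 23/30 ÷ 13/210 = 161/13 hours.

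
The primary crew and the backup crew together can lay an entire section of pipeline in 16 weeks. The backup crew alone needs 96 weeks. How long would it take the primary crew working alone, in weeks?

Combined rate is 1/16 per week.
Known contribution: 1/96 per week.
So the primary crew's rate is 1/16 − 1/96 = 5/96, meaning 96/5 weeks alone.

96/5 weeks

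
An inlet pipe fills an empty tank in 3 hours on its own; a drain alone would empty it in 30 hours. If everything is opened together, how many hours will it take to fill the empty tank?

10/3 hours

Net rate = 1/3 − 1/30 = (10 − 1)/30 = 9/30 = 3/10 per hour.
Filling time = 1 ÷ (3/10) = 10/3 hours.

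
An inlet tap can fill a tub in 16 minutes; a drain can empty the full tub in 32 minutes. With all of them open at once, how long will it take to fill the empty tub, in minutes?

32 minutes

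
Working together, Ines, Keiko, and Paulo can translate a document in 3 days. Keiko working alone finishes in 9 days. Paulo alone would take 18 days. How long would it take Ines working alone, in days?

Combined rate is 1/3 per day.
Known contribution: 1/9 + 1/18 = (2 + 1)/18 = 3/18 = 1/6 per day.
So Ines's rate is 1/3 − 1/6 = 1/6, meaning 6 days alone.

6 days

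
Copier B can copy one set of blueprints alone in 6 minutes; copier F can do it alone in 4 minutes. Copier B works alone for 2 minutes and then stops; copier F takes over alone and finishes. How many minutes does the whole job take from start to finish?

In 2 minutes copier B does 2/6 = 1/3 of the job, leaving 2/3.
Copier F works at 1/4 per minute, so finishing takes 2/3 ÷ 1/4 = 8/3 minutes.
Total time = 2 + 8/3 = 14/3 minutes.

14/3 minutes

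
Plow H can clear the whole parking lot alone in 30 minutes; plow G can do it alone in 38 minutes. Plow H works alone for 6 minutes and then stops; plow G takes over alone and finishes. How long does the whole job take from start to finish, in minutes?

In 6 minutes plow H does 6/30 = 1/5 of the job, leaving 4/5.
Plow G works at 1/38 per minute, so finishing takes 4/5 ÷ 1/38 = 152/5 minutes.
Total time = 6 + 152/5 = 182/5 minutes.

182/5 minutes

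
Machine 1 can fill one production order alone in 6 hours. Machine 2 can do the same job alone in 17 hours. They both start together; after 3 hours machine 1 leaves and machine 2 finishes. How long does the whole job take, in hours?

17/2 hours

In the first 3 hours the combined rate is 23/102, so 23/34 of the job is done, leaving 11/34.
After machine 1 leaves the rate is 1/17 per hour; the remaining 11/34 takes 11/2 hours.
Total = 3 + 11/2 = 17/2 hours.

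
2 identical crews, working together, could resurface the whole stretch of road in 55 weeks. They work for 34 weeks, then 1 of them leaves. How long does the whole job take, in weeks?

76 weeks

One crew does 1/110 of the job per week.
After 34 weeks with 2 crews, 34/55 is done (21/55 left).
With 1 crew the rate is 1/110, so the rest takes 21/55 ÷ 1/110 = 42 weeks.
Total = 34 + 42 = 76 weeks.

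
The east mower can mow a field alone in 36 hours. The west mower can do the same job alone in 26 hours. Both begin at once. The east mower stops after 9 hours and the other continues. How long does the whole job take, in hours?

39/2 hours

In the first 9 hours the combined rate is 31/468, so 31/52 of the job is done, leaving 21/52.
After the east mower leaves the rate is 1/26 per hour; the remaining 21/52 takes 21/2 hours.
Total = 9 + 21/2 = 39/2 hours.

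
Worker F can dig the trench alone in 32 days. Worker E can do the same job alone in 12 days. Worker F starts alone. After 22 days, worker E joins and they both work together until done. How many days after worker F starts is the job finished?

272/11 days

In the first 22 days worker F alone does 22/32 = 11/16 of the job, leaving 5/16.
Once everyone is working, combined rate: 1/32 + 1/12 = (3 + 8)/96 = 11/96 per day.
Remaining 5/16 at 11/96 per day takes 30/11 days.
Total from the start = 22 + 30/11 = 272/11 days.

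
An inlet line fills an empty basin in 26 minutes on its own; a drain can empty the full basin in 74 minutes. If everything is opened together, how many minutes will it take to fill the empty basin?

Net rate = 1/26 − 1/74 = (37 − 13)/962 = 24/962 = 12/481 per minute.
Filling time = 1 ÷ (12/481) = 481/12 minutes.

481/12 minutes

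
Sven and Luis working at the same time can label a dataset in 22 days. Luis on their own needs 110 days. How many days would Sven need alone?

Combined rate is 1/22 per day.
Known contribution: 1/110 per day.
So Sven's rate is 1/22 − 1/110 = 2/55, meaning 55/2 days alone.

55/2 days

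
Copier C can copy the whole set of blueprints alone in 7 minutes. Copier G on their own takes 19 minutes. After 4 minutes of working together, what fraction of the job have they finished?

104/133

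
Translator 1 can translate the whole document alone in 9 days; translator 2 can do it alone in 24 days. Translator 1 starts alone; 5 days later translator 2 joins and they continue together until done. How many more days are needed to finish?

32/11 days

In 5 days translator 1 does 5/9 of the job, leaving 4/9.
Translator 1 and translator 2 together work at 11/72 per day, so finishing takes 4/9 ÷ 11/72 = 32/11 days.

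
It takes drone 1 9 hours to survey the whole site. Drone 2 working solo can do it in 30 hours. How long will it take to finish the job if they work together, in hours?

With two workers the combined time is the product over the sum: 9·30/(9+30) = 270/39 = 90/13 hours.

90/13 hours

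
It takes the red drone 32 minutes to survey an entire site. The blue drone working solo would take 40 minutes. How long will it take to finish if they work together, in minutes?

160/9 minutes

Combined rate: 1/32 + 1/40 = (5 + 4)/160 = 9/160 per minute.
Time = 1 ÷ (9/160) = 160/9 minutes.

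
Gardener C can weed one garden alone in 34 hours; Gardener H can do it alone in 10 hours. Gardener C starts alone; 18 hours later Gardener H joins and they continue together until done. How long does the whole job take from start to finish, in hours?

238/11 hours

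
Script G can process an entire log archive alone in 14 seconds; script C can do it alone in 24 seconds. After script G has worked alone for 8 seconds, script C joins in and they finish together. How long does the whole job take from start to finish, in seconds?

224/19 seconds

In 8 seconds script G does 8/14 = 4/7 of the job, leaving 3/7.
Script G and script C together work at 19/168 per second, so finishing takes 3/7 ÷ 19/168 = 72/19 seconds.
Total time = 8 + 72/19 = 224/19 seconds.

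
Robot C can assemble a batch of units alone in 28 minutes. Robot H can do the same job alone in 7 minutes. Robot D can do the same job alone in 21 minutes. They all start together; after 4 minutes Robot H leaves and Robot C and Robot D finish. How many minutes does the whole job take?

In the first 4 minutes the combined rate is 19/84, so 19/21 of the job is done, leaving 2/21.
After Robot H leaves the rate is 1/12 per minute; the remaining 2/21 takes 8/7 minutes.
Total = 4 + 8/7 = 36/7 minutes.

36/7 minutes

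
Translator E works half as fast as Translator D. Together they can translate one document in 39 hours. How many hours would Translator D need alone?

117/2 hours

Let Translator D's rate be r; then Translator E's rate is (1/2)r, so together (1/2 + 1)r = (3/2)r = 1/39.
Thus r = 2/117 per hour.
Translator D alone: 117/2 hours; Translator E alone: 117 hours.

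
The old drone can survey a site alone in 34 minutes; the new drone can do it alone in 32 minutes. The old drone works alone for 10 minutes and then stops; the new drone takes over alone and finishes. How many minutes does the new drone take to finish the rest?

In 10 minutes the old drone does 10/34 = 5/17 of the job, leaving 12/17.
The new drone works at 1/32 per minute, so finishing takes 12/17 ÷ 1/32 = 384/17 minutes.

384/17 minutes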